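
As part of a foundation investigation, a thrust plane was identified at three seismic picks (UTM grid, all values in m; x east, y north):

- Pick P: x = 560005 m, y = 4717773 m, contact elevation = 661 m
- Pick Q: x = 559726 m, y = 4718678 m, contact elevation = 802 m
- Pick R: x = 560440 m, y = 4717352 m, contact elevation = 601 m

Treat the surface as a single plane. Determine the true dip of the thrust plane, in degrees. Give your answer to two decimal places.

Two edge vectors: Pick P→Pick Q = (-279, 905, 141), Pick P→Pick R = (435, -421, -60).
Normal n = (Pick P→Pick Q) × (Pick P→Pick R) = (5061, 44595, -276216).
So ∂z/∂x = −n_x/n_z = 0.01832 and ∂z/∂y = −n_y/n_z = 0.16145.
Gradient magnitude |∇z| = √(a² + b²) = √(0.00034 + 0.02607) = 0.16249.
True dip = arctan(0.16249) = 9.23°, dipping toward S (azimuth ≈ 186°).

9.23°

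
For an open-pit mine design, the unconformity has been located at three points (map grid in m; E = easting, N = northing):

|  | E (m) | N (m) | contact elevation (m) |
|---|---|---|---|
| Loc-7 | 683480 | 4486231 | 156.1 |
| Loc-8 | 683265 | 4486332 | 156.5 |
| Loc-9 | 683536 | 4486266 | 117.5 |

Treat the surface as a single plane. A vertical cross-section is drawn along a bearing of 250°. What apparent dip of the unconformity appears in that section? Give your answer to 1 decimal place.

26.3°

Two edge vectors: Loc-7→Loc-8 = (-215, 101, 0.4), Loc-7→Loc-9 = (56, 35, -38.6).
Normal n = (Loc-7→Loc-8) × (Loc-7→Loc-9) = (-3912.6, -8276.6, -13181).
So ∂z/∂E = −n_x/n_z = −0.29684 and ∂z/∂N = −n_y/n_z = −0.62792.
Unit vector along 250° is (sin 250°, cos 250°) = (-0.9397, -0.3420).
Slope in that direction = a·(-0.9397) + b·(-0.3420) = 0.49370.
Apparent dip = arctan|0.49370| = 26.3° (true dip is 34.8°, so apparent ≤ true as expected).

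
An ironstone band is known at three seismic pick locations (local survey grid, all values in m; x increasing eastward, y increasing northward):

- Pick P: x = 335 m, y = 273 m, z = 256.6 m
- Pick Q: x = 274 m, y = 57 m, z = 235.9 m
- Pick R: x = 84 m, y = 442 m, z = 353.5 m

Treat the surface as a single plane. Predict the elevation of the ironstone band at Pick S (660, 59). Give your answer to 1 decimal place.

132.0 m

Let the plane be z = a·x + b·y + c.
Pick Q−Pick P: −61a − 216b = −20.7;  Pick R−Pick P: −251a + 169b = 96.9.
Solving gives a = −0.27016, b = 0.17213.
Then c = 256.6 − a·335 − b·273 = 300.11.
At (660, 59): z = −178.3 + 10.2 + 300.11 = 132.0 m.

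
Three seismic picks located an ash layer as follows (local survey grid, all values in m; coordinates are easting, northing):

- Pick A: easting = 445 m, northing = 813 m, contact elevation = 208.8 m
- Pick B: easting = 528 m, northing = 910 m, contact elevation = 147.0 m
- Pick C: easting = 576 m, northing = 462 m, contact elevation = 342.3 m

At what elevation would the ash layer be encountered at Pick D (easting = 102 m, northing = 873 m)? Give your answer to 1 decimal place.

253.0 m

Let the plane be z = a·easting + b·northing + c.
Pick B−Pick A: 83a + 97b = −61.8;  Pick C−Pick A: 131a − 351b = 133.5.
Solving gives a = −0.20895, b = −0.45832.
Then c = 208.8 − a·445 − b·813 = 674.40.
At (102, 873): z = −21.3 − 400.1 + 674.40 = 253.0 m.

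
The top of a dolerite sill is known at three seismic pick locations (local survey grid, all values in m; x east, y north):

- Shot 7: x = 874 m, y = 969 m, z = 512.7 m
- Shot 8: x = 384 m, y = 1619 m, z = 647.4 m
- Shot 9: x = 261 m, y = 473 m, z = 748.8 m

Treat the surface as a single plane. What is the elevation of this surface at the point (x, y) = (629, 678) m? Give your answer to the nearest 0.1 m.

Let the plane be z = a·x + b·y + c.
Shot 8−Shot 7: −490a + 650b = 134.7;  Shot 9−Shot 7: −613a − 496b = 236.1.
Solving gives a = −0.343382, b = −0.051627.
Then c = 512.7 − a·874 − b·969 = 862.84.
At (629, 678): z = −216.0 − 35.0 + 862.84 = 611.9 m.

611.9 m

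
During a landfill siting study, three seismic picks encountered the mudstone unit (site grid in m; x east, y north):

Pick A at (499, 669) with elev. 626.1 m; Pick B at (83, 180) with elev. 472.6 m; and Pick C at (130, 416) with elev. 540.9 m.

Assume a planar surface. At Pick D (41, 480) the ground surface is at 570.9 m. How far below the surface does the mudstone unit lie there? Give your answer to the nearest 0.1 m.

15.3 m

Two edge vectors: Pick A→Pick B = (-416, -489, -153.5), Pick A→Pick C = (-369, -253, -85.2).
Normal n = (Pick A→Pick B) × (Pick A→Pick C) = (2827.3, 21198.3, -75193).
So ∂z/∂x = −n_x/n_z = 0.03760 and ∂z/∂y = −n_y/n_z = 0.28192.
Intercept c from Pick A: 626.1 − 18.76 − 188.60 = 418.73.
At (41, 480): z_contact = 1.54 + 135.32 + 418.73 = 555.60 m.
Depth below ground = 570.9 − 555.60 = 15.3 m.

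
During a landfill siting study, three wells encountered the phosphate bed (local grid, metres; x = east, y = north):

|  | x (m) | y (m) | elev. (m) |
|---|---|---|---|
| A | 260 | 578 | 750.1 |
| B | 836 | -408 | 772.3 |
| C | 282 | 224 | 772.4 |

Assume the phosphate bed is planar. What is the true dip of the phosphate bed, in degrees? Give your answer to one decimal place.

5.9°

Let the plane be z = a·x + b·y + c.
B−A: 576a − 986b = 22.2;  C−A: 22a − 354b = 22.3.
Solving gives a = −0.07754, b = −0.06781.
Gradient magnitude |∇z| = √(a² + b²) = √(0.00601 + 0.00460) = 0.10301.
True dip = arctan(0.10301) = 5.9°, dipping toward NE (azimuth ≈ 049°).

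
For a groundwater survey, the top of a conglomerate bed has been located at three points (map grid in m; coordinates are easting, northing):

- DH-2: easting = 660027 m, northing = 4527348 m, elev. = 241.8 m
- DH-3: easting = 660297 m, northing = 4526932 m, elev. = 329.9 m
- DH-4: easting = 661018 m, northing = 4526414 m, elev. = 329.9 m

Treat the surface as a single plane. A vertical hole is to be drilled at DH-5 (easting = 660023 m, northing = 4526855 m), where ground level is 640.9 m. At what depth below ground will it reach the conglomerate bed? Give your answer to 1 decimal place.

202.3 m

Two edge vectors: DH-2→DH-3 = (270, -416, 88.1), DH-2→DH-4 = (991, -934, 88.1).
Normal n = (DH-2→DH-3) × (DH-2→DH-4) = (45635.8, 63520.1, 160076).
So ∂z/∂easting = −n_x/n_z = −0.285088333 and ∂z/∂northing = −n_y/n_z = −0.396812139.
Intercept c from DH-2: 241.8 + 188166.00 + 1796506.64 = 1984914.44.
At (660023, 4526855): z_contact = −188164.86 − 1796311.02 + 1984914.44 = 438.57 m.
Depth below ground = 640.9 − 438.57 = 202.3 m.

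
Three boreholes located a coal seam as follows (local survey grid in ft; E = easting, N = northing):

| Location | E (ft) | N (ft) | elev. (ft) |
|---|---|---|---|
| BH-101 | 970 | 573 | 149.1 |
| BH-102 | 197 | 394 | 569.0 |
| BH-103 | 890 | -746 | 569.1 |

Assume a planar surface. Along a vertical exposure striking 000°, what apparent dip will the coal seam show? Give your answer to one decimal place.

16.1°

Two edge vectors: BH-101→BH-102 = (-773, -179, 419.9), BH-101→BH-103 = (-80, -1319, 420).
Normal n = (BH-101→BH-102) × (BH-101→BH-103) = (478668.1, 291068, 1005267).
So ∂z/∂E = −n_x/n_z = −0.47616 and ∂z/∂N = −n_y/n_z = −0.28954.
Unit vector along 000° is (sin 0°, cos 0°) = (0.0000, 1.0000).
Slope in that direction = a·(0.0000) + b·(1.0000) = −0.28954.
Apparent dip = arctan|0.28954| = 16.1° (true dip is 29.1°, so apparent ≤ true as expected).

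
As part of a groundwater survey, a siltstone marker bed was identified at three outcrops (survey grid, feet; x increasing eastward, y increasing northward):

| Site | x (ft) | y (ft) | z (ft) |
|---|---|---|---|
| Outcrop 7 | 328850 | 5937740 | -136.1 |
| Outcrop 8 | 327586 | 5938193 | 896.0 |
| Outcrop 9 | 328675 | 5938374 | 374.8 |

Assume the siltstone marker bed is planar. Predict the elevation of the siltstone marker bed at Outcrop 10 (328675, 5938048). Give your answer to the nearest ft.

165 ft

Two edge vectors: Outcrop 7→Outcrop 8 = (-1264, 453, 1032.1), Outcrop 7→Outcrop 9 = (-175, 634, 510.9).
Normal n = (Outcrop 7→Outcrop 8) × (Outcrop 7→Outcrop 9) = (-422913.7, 465160.1, -722101).
So ∂z/∂x = −n_x/n_z = −0.58567112 and ∂z/∂y = −n_y/n_z = 0.64417595.
Intercept c from Outcrop 7: -136.1 + 192597.95 − 3824949.32 = −3632487.48.
At (328675, 5938048): z = −192495.5 + 3825147.7 − 3632487.48 = 164.8 ft.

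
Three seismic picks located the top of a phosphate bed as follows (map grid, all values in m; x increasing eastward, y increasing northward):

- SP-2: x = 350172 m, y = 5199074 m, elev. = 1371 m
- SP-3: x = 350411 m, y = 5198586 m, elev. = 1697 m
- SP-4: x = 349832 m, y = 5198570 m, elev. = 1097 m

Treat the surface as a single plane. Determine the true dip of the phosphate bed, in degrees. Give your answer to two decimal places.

46.47°

Let the plane be z = a·x + b·y + c.
SP-3−SP-2: 239a − 488b = 326;  SP-4−SP-2: −340a − 504b = −274.
Solving gives a = 1.04065, b = −0.15837.
Gradient magnitude |∇z| = √(a² + b²) = √(1.08294 + 0.02508) = 1.05263.
True dip = arctan(1.05263) = 46.47°, dipping toward W (azimuth ≈ 279°).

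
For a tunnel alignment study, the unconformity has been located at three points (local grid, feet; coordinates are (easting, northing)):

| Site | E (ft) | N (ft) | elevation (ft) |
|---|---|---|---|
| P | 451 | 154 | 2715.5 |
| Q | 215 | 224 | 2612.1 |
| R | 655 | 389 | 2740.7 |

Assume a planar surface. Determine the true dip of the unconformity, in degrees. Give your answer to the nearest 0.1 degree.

23.4°

Two edge vectors: P→Q = (-236, 70, -103.4), P→R = (204, 235, 25.2).
Normal n = (P→Q) × (P→R) = (26063, -15146.4, -69740).
So ∂z/∂E = −n_x/n_z = 0.37372 and ∂z/∂N = −n_y/n_z = −0.21718.
Gradient magnitude |∇z| = √(a² + b²) = √(0.13966 + 0.04717) = 0.43224.
True dip = arctan(0.43224) = 23.4°, dipping toward WNW (azimuth ≈ 300°).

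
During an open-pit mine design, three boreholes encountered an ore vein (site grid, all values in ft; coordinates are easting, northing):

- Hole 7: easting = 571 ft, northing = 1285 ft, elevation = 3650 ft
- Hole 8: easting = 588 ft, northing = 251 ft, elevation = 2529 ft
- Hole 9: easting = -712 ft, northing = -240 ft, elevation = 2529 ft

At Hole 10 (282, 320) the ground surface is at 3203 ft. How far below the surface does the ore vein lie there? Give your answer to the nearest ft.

475 ft

Let the plane be z = a·easting + b·northing + c.
Hole 8−Hole 7: 17a − 1034b = −1121;  Hole 9−Hole 7: −1283a − 1525b = −1121.
Solving gives a = −0.40694, b = 1.07745.
Then c = 3650 − a·571 − b·1285 = 2497.84.
At (282, 320): z_contact = −114.8 + 344.8 + 2497.84 = 2727.9 ft.
Depth below ground = 3203 − 2727.9 = 475 ft.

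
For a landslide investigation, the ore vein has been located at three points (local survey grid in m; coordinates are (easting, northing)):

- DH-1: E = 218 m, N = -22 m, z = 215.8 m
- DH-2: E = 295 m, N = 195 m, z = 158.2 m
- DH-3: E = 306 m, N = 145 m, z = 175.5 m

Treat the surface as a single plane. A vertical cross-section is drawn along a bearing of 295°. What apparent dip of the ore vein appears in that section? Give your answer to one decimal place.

Let the plane be z = a·E + b·N + c.
DH-2−DH-1: 77a + 217b = −57.6;  DH-3−DH-1: 88a + 167b = −40.3.
Solving gives a = 0.14015, b = −0.31517.
Unit vector along 295° is (sin 295°, cos 295°) = (-0.9063, 0.4226).
Slope in that direction = a·(-0.9063) + b·(0.4226) = −0.26021.
Apparent dip = arctan|0.26021| = 14.6° (true dip is 19.0°, so apparent ≤ true as expected).

14.6°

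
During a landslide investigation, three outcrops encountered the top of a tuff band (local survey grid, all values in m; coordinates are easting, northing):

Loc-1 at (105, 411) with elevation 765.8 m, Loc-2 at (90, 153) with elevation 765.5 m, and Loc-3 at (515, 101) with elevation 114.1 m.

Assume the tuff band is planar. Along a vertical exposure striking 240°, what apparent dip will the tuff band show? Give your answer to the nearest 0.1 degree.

Let the plane be z = a·easting + b·northing + c.
Loc-2−Loc-1: −15a − 258b = −0.3;  Loc-3−Loc-1: 410a − 310b = −651.7.
Solving gives a = −1.52174, b = 0.08964.
Unit vector along 240° is (sin 240°, cos 240°) = (-0.8660, -0.5000).
Slope in that direction = a·(-0.8660) + b·(-0.5000) = 1.27305.
Apparent dip = arctan|1.27305| = 51.8° (true dip is 56.7°, so apparent ≤ true as expected).

51.8°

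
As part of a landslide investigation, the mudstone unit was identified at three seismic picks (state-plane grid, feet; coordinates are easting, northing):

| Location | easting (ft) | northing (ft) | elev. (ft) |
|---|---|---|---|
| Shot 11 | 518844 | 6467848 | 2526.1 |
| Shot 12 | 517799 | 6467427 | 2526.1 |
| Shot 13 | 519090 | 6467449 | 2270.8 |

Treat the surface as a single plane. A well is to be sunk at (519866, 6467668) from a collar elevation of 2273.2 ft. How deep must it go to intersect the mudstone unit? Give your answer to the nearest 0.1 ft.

Let the plane be z = a·easting + b·northing + c.
Shot 12−Shot 11: −1045a − 421b = 0;  Shot 13−Shot 11: 246a − 399b = −255.3.
Solving gives a = −0.206487923, b = 0.512541281.
Then c = 2526.1 − a·518844 − b·6467848 = −3205377.98.
At (519866, 6467668): z_contact = −107346.05 + 3314946.84 − 3205377.98 = 2222.81 ft.
Depth below ground = 2273.2 − 2222.81 = 50.4 ft.

50.4 ft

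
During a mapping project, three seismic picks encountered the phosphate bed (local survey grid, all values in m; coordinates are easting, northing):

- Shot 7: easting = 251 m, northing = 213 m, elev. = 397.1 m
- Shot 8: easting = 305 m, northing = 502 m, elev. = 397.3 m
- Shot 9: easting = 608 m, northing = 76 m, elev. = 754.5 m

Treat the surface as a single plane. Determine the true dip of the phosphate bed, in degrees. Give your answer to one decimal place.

43.5°

Let the plane be z = a·easting + b·northing + c.
Shot 8−Shot 7: 54a + 289b = 0.2;  Shot 9−Shot 7: 357a − 137b = 357.4.
Solving gives a = 0.93439, b = −0.17390.
Gradient magnitude |∇z| = √(a² + b²) = √(0.87308 + 0.03024) = 0.95043.
True dip = arctan(0.95043) = 43.5°, dipping toward W (azimuth ≈ 281°).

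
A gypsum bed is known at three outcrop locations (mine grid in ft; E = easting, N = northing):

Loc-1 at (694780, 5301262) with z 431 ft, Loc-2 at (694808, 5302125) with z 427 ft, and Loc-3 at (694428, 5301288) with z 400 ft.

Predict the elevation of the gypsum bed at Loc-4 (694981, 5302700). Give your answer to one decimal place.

Two edge vectors: Loc-1→Loc-2 = (28, 863, -4), Loc-1→Loc-3 = (-352, 26, -31).
Normal n = (Loc-1→Loc-2) × (Loc-1→Loc-3) = (-26649, 2276, 304504).
So ∂z/∂E = −n_x/n_z = 0.087516092 and ∂z/∂N = −n_y/n_z = −0.007474450.
Intercept c from Loc-1: 431 − 60804.43 + 39624.02 = −20749.41.
At (694981, 5302700): z = 60822.0 − 39634.8 − 20749.41 = 437.8 ft.

437.8 ft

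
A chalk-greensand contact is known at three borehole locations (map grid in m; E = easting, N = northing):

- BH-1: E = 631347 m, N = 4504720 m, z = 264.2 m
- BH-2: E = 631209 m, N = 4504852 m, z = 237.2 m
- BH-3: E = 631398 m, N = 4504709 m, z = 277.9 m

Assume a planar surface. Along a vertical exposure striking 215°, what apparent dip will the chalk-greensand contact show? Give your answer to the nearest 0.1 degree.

Let the plane be z = a·E + b·N + c.
BH-2−BH-1: −138a + 132b = −27;  BH-3−BH-1: 51a − 11b = 13.7.
Solving gives a = 0.28987, b = 0.09850.
Unit vector along 215° is (sin 215°, cos 215°) = (-0.5736, -0.8192).
Slope in that direction = a·(-0.5736) + b·(-0.8192) = −0.24695.
Apparent dip = arctan|0.24695| = 13.9° (true dip is 17.0°, so apparent ≤ true as expected).

13.9°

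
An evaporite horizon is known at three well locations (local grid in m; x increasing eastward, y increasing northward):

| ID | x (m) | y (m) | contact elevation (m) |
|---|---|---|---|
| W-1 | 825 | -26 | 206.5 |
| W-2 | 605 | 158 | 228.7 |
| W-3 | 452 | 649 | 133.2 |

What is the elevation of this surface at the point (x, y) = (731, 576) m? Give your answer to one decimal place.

Two edge vectors: W-1→W-2 = (-220, 184, 22.2), W-1→W-3 = (-373, 675, -73.3).
Normal n = (W-1→W-2) × (W-1→W-3) = (-28472.2, -24406.6, -79868).
So ∂z/∂x = −n_x/n_z = −0.35649 and ∂z/∂y = −n_y/n_z = −0.30559.
Intercept c from W-1: 206.5 + 294.10 − 7.95 = 492.66.
At (731, 576): z = −260.6 − 176.0 + 492.66 = 56.0 m.

56.0 m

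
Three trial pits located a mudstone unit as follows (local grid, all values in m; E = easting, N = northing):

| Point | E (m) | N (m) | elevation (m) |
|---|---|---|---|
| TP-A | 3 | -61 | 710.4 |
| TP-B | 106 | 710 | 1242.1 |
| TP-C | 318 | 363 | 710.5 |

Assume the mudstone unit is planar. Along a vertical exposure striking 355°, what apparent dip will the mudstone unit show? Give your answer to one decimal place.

Two edge vectors: TP-A→TP-B = (103, 771, 531.7), TP-A→TP-C = (315, 424, 0.1).
Normal n = (TP-A→TP-B) × (TP-A→TP-C) = (-225363.7, 167475.2, -199193).
So ∂z/∂E = −n_x/n_z = −1.13138 and ∂z/∂N = −n_y/n_z = 0.84077.
Unit vector along 355° is (sin 355°, cos 355°) = (-0.0872, 0.9962).
Slope in that direction = a·(-0.0872) + b·(0.9962) = 0.93618.
Apparent dip = arctan|0.93618| = 43.1° (true dip is 54.6°, so apparent ≤ true as expected).

43.1°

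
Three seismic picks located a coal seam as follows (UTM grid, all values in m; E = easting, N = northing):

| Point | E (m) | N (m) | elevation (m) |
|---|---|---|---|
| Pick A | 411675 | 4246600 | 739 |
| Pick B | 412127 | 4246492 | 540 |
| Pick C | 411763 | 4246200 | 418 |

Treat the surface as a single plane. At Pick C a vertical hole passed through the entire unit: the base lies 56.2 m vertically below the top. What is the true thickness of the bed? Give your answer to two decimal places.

44.11 m

Two edge vectors: Pick A→Pick B = (452, -108, -199), Pick A→Pick C = (88, -400, -321).
Normal n = (Pick A→Pick B) × (Pick A→Pick C) = (-44932, 127580, -171296).
So ∂z/∂E = −n_x/n_z = −0.26231 and ∂z/∂N = −n_y/n_z = 0.74479.
|∇z| = √(a²+b²) = 0.78963, so dip δ = arctan(0.78963) = 38.30°.
True thickness = vertical thickness × cos δ = 56.2 × cos 38.30° = 44.11 m.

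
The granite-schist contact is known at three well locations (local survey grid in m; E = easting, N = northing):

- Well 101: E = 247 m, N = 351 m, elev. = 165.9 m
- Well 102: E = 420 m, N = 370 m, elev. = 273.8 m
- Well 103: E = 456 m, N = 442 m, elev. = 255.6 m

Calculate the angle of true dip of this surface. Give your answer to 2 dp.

Two edge vectors: Well 101→Well 102 = (173, 19, 107.9), Well 101→Well 103 = (209, 91, 89.7).
Normal n = (Well 101→Well 102) × (Well 101→Well 103) = (-8114.6, 7033, 11772).
So ∂z/∂E = −n_x/n_z = 0.68931 and ∂z/∂N = −n_y/n_z = −0.59743.
Gradient magnitude |∇z| = √(a² + b²) = √(0.47515 + 0.35693) = 0.91218.
True dip = arctan(0.91218) = 42.37°, dipping toward NW (azimuth ≈ 311°).

42.37°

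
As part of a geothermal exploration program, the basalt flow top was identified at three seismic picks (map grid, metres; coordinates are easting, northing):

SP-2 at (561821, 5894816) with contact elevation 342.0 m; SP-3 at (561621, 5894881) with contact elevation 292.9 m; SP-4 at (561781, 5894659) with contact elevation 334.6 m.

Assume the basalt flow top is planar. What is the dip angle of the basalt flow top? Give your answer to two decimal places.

13.57°

Let the plane be z = a·easting + b·northing + c.
SP-3−SP-2: −200a + 65b = −49.1;  SP-4−SP-2: −40a − 157b = −7.4.
Solving gives a = 0.24087, b = −0.01424.
Gradient magnitude |∇z| = √(a² + b²) = √(0.05802 + 0.00020) = 0.24129.
True dip = arctan(0.24129) = 13.57°, dipping toward W (azimuth ≈ 273°).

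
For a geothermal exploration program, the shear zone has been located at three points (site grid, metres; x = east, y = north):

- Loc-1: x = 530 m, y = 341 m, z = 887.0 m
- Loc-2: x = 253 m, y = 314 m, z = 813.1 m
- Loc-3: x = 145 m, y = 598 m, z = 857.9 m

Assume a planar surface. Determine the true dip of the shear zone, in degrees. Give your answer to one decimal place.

Two edge vectors: Loc-1→Loc-2 = (-277, -27, -73.9), Loc-1→Loc-3 = (-385, 257, -29.1).
Normal n = (Loc-1→Loc-2) × (Loc-1→Loc-3) = (19778, 20390.8, -81584).
So ∂z/∂x = −n_x/n_z = 0.24242 and ∂z/∂y = −n_y/n_z = 0.24994.
Gradient magnitude |∇z| = √(a² + b²) = √(0.05877 + 0.06247) = 0.34819.
True dip = arctan(0.34819) = 19.2°, dipping toward SW (azimuth ≈ 224°).

19.2°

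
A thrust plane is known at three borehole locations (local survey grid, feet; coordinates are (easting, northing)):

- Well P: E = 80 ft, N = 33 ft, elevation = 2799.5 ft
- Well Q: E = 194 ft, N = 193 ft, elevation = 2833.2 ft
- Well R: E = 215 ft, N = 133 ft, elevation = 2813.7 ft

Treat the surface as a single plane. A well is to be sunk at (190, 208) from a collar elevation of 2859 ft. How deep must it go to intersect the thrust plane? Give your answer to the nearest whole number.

21 ft

Two edge vectors: Well P→Well Q = (114, 160, 33.7), Well P→Well R = (135, 100, 14.2).
Normal n = (Well P→Well Q) × (Well P→Well R) = (-1098, 2930.7, -10200).
So ∂z/∂E = −n_x/n_z = −0.10765 and ∂z/∂N = −n_y/n_z = 0.28732.
Intercept c from Well P: 2799.5 + 8.61 − 9.48 = 2798.63.
At (190, 208): z_contact = −20.5 + 59.8 + 2798.63 = 2837.9 ft.
Depth below ground = 2859 − 2837.9 = 21 ft.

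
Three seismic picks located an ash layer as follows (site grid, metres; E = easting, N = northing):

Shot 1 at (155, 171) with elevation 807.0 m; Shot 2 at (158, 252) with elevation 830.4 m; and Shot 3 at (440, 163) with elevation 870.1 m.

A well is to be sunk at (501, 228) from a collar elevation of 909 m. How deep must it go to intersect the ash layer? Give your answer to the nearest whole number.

7 m

Two edge vectors: Shot 1→Shot 2 = (3, 81, 23.4), Shot 1→Shot 3 = (285, -8, 63.1).
Normal n = (Shot 1→Shot 2) × (Shot 1→Shot 3) = (5298.3, 6479.7, -23109).
So ∂z/∂E = −n_x/n_z = 0.22927 and ∂z/∂N = −n_y/n_z = 0.28040.
Intercept c from Shot 1: 807 − 35.54 − 47.95 = 723.51.
At (501, 228): z_contact = 114.9 + 63.9 + 723.51 = 902.3 m.
Depth below ground = 909 − 902.3 = 7 m.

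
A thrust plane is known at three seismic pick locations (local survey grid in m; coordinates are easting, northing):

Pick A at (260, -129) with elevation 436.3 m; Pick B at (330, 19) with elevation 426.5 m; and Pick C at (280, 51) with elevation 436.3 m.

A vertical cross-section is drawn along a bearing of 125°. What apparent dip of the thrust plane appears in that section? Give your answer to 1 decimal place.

9.2°

Two edge vectors: Pick A→Pick B = (70, 148, -9.8), Pick A→Pick C = (20, 180, 0).
Normal n = (Pick A→Pick B) × (Pick A→Pick C) = (1764, -196, 9640).
So ∂z/∂easting = −n_x/n_z = −0.18299 and ∂z/∂northing = −n_y/n_z = 0.02033.
Unit vector along 125° is (sin 125°, cos 125°) = (0.8192, -0.5736).
Slope in that direction = a·(0.8192) + b·(-0.5736) = −0.16156.
Apparent dip = arctan|0.16156| = 9.2° (true dip is 10.4°, so apparent ≤ true as expected).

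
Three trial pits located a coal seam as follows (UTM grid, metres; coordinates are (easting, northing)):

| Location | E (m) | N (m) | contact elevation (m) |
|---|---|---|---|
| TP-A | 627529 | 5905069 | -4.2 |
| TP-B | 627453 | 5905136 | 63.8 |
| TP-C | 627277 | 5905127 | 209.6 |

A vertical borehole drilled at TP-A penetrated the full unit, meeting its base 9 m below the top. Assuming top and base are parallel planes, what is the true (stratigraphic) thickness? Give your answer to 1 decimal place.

Let the plane be z = a·E + b·N + c.
TP-B−TP-A: −76a + 67b = 68;  TP-C−TP-A: −252a + 58b = 213.8.
Solving gives a = −0.83205, b = 0.07111.
|∇z| = √(a²+b²) = 0.83508, so dip δ = arctan(0.83508) = 39.86°.
True thickness = vertical thickness × cos δ = 9 × cos 39.86° = 6.9 m.

6.9 m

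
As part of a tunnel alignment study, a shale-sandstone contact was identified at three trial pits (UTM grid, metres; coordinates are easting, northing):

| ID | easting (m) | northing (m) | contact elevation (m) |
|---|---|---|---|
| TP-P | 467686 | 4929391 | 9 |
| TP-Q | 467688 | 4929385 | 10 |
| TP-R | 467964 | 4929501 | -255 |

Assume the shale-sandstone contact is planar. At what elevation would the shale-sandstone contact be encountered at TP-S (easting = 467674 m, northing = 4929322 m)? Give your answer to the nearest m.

48 m

Let the plane be z = a·easting + b·northing + c.
TP-Q−TP-P: 2a − 6b = 1;  TP-R−TP-P: 278a + 110b = −264.
Solving gives a = −0.78072034, b = −0.42690678.
Then c = 9 − a·467686 − b·4929391 = 2469531.41.
At (467674, 4929322): z = −365122.6 − 2104361.0 + 2469531.41 = 47.8 m.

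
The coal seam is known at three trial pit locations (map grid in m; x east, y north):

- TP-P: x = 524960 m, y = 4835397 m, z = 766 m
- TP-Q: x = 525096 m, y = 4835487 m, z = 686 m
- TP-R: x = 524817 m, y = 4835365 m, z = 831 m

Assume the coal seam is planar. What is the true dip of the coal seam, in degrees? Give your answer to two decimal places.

Two edge vectors: TP-P→TP-Q = (136, 90, -80), TP-P→TP-R = (-143, -32, 65).
Normal n = (TP-P→TP-Q) × (TP-P→TP-R) = (3290, 2600, 8518).
So ∂z/∂x = −n_x/n_z = −0.38624 and ∂z/∂y = −n_y/n_z = −0.30524.
Gradient magnitude |∇z| = √(a² + b²) = √(0.14918 + 0.09317) = 0.49229.
True dip = arctan(0.49229) = 26.21°, dipping toward NE (azimuth ≈ 052°).

26.21°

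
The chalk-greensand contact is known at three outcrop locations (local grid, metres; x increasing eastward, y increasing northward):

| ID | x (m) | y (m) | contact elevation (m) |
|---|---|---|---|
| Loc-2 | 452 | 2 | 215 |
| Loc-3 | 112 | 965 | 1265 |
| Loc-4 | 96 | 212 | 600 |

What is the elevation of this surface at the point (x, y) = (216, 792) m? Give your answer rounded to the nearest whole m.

1053 m

Two edge vectors: Loc-2→Loc-3 = (-340, 963, 1050), Loc-2→Loc-4 = (-356, 210, 385).
Normal n = (Loc-2→Loc-3) × (Loc-2→Loc-4) = (150255, -242900, 271428).
So ∂z/∂x = −n_x/n_z = −0.55357 and ∂z/∂y = −n_y/n_z = 0.89490.
Intercept c from Loc-2: 215 + 250.21 − 1.79 = 463.42.
At (216, 792): z = −119.6 + 708.8 + 463.42 = 1052.6 m.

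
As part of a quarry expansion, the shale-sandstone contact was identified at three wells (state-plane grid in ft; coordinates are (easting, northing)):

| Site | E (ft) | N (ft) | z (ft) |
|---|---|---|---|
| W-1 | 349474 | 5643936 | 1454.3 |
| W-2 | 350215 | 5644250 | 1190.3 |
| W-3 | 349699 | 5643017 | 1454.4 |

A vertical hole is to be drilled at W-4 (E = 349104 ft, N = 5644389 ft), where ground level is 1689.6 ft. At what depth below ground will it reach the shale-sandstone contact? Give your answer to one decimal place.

151.7 ft

Let the plane be z = a·E + b·N + c.
W-2−W-1: 741a + 314b = −264;  W-3−W-1: 225a − 919b = 0.1.
Solving gives a = −0.322745131, b = −0.079126936.
Then c = 1454.3 − a·349474 − b·5643936 = 560832.70.
At (349104, 5644389): z_contact = −112671.62 − 446623.21 + 560832.70 = 1537.87 ft.
Depth below ground = 1689.6 − 1537.87 = 151.7 ft.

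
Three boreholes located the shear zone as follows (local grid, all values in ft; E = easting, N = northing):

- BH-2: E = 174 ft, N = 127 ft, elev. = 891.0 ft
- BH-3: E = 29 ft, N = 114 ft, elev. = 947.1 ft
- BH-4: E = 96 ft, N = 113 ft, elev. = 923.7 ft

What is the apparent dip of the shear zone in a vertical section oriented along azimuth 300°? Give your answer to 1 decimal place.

Two edge vectors: BH-2→BH-3 = (-145, -13, 56.1), BH-2→BH-4 = (-78, -14, 32.7).
Normal n = (BH-2→BH-3) × (BH-2→BH-4) = (360.3, 365.7, 1016).
So ∂z/∂E = −n_x/n_z = −0.35463 and ∂z/∂N = −n_y/n_z = −0.35994.
Unit vector along 300° is (sin 300°, cos 300°) = (-0.8660, 0.5000).
Slope in that direction = a·(-0.8660) + b·(0.5000) = 0.12714.
Apparent dip = arctan|0.12714| = 7.2° (true dip is 26.8°, so apparent ≤ true as expected).

7.2°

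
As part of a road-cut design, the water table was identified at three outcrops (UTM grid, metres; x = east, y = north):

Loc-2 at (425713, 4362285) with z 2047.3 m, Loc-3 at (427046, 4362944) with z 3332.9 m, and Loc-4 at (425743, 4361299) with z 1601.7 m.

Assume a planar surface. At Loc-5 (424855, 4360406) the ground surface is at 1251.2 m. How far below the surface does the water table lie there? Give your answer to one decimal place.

721.2 m

Two edge vectors: Loc-2→Loc-3 = (1333, 659, 1285.6), Loc-2→Loc-4 = (30, -986, -445.6).
Normal n = (Loc-2→Loc-3) × (Loc-2→Loc-4) = (973951.2, 632552.8, -1334108).
So ∂z/∂x = −n_x/n_z = 0.730039247 and ∂z/∂y = −n_y/n_z = 0.474139125.
Intercept c from Loc-2: 2047.3 − 310787.20 − 2068329.99 = −2377069.89.
At (424855, 4360406): z_contact = 310160.82 + 2067439.09 − 2377069.89 = 530.02 m.
Depth below ground = 1251.2 − 530.02 = 721.2 m.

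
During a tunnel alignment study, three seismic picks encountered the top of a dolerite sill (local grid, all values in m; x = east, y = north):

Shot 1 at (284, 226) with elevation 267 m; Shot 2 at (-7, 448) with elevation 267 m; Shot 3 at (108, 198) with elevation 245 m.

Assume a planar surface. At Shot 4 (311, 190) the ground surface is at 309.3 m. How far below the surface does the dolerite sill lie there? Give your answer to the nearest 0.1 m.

Two edge vectors: Shot 1→Shot 2 = (-291, 222, 0), Shot 1→Shot 3 = (-176, -28, -22).
Normal n = (Shot 1→Shot 2) × (Shot 1→Shot 3) = (-4884, -6402, 47220).
So ∂z/∂x = −n_x/n_z = 0.10343 and ∂z/∂y = −n_y/n_z = 0.13558.
Intercept c from Shot 1: 267 − 29.37 − 30.64 = 206.99.
At (311, 190): z_contact = 32.17 + 25.76 + 206.99 = 264.91 m.
Depth below ground = 309.3 − 264.91 = 44.4 m.

44.4 m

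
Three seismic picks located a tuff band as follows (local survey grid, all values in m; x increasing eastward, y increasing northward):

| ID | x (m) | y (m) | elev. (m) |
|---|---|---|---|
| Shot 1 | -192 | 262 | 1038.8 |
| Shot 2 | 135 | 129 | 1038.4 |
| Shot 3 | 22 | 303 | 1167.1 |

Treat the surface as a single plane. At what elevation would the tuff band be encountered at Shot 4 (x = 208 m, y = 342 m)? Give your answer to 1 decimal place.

1282.0 m

Two edge vectors: Shot 1→Shot 2 = (327, -133, -0.4), Shot 1→Shot 3 = (214, 41, 128.3).
Normal n = (Shot 1→Shot 2) × (Shot 1→Shot 3) = (-17047.5, -42039.7, 41869).
So ∂z/∂x = −n_x/n_z = 0.40716 and ∂z/∂y = −n_y/n_z = 1.00408.
Intercept c from Shot 1: 1038.8 + 78.18 − 263.07 = 853.91.
At (208, 342): z = 84.7 + 343.4 + 853.91 = 1282.0 m.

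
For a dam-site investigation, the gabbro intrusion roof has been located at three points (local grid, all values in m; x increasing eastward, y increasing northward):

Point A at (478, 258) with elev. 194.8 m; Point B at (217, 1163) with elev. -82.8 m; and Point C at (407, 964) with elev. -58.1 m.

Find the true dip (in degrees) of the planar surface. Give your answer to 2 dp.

Two edge vectors: Point A→Point B = (-261, 905, -277.6), Point A→Point C = (-71, 706, -252.9).
Normal n = (Point A→Point B) × (Point A→Point C) = (-32888.9, -46297.3, -120011).
So ∂z/∂x = −n_x/n_z = −0.27405 and ∂z/∂y = −n_y/n_z = −0.38578.
Gradient magnitude |∇z| = √(a² + b²) = √(0.07510 + 0.14882) = 0.47321.
True dip = arctan(0.47321) = 25.32°, dipping toward NE (azimuth ≈ 035°).

25.32°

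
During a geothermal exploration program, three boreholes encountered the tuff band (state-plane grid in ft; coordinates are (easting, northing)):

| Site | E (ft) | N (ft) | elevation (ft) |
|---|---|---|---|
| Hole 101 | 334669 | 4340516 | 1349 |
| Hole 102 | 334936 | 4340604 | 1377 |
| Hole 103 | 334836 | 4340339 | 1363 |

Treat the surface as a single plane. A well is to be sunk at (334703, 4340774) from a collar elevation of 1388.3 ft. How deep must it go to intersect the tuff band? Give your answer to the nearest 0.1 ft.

32.0 ft

Let the plane be z = a·E + b·N + c.
Hole 102−Hole 101: 267a + 88b = 28;  Hole 103−Hole 101: 167a − 177b = 14.
Solving gives a = 0.099878944, b = 0.015140021.
Then c = 1349 − a·334669 − b·4340516 = −97792.89.
At (334703, 4340774): z_contact = 33429.78 + 65719.41 − 97792.89 = 1356.30 ft.
Depth below ground = 1388.3 − 1356.30 = 32.0 ft.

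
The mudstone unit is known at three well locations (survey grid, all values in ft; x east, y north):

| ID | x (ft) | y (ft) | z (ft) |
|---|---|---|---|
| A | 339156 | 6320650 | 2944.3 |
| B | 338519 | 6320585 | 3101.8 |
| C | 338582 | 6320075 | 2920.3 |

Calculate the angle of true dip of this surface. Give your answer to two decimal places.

23.08°

Let the plane be z = a·x + b·y + c.
B−A: −637a − 65b = 157.5;  C−A: −574a − 575b = −24.
Solving gives a = −0.28004, b = 0.32129.
Gradient magnitude |∇z| = √(a² + b²) = √(0.07842 + 0.10323) = 0.42620.
True dip = arctan(0.42620) = 23.08°, dipping toward SE (azimuth ≈ 139°).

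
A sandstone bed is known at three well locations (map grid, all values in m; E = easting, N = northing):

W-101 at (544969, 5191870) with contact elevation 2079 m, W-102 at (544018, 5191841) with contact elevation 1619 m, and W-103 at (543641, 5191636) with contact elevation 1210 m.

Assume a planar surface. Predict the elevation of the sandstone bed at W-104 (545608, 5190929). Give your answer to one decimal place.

1263.1 m

Two edge vectors: W-101→W-102 = (-951, -29, -460), W-101→W-103 = (-1328, -234, -869).
Normal n = (W-101→W-102) × (W-101→W-103) = (-82439, -215539, 184022).
So ∂z/∂E = −n_x/n_z = 0.447984480 and ∂z/∂N = −n_y/n_z = 1.171267566.
Intercept c from W-101: 2079 − 244137.65 − 6081068.94 = −6323127.59.
At (545608, 5190929): z = 244423.9 + 6079966.8 − 6323127.59 = 1263.1 m.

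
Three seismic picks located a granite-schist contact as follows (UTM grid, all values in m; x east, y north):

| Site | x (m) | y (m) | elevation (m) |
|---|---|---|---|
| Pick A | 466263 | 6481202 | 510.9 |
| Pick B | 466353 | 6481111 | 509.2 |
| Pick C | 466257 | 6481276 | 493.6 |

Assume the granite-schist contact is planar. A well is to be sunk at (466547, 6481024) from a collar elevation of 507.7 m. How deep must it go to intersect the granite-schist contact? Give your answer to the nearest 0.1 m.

30.1 m

Two edge vectors: Pick A→Pick B = (90, -91, -1.7), Pick A→Pick C = (-6, 74, -17.3).
Normal n = (Pick A→Pick B) × (Pick A→Pick C) = (1700.1, 1567.2, 6114).
So ∂z/∂x = −n_x/n_z = −0.278066732 and ∂z/∂y = −n_y/n_z = −0.256329735.
Intercept c from Pick A: 510.9 + 129652.23 + 1661324.79 = 1791487.92.
At (466547, 6481024): z_contact = −129731.20 − 1661279.16 + 1791487.92 = 477.56 m.
Depth below ground = 507.7 − 477.56 = 30.1 m.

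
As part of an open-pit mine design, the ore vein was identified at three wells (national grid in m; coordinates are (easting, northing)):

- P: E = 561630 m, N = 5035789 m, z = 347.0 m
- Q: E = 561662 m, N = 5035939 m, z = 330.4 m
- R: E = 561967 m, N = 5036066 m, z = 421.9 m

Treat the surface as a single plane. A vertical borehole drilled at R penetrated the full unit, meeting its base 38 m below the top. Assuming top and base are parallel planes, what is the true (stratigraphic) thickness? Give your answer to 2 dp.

34.97 m

Two edge vectors: P→Q = (32, 150, -16.6), P→R = (337, 277, 74.9).
Normal n = (P→Q) × (P→R) = (15833.2, -7991, -41686).
So ∂z/∂E = −n_x/n_z = 0.37982 and ∂z/∂N = −n_y/n_z = −0.19170.
|∇z| = √(a²+b²) = 0.42545, so dip δ = arctan(0.42545) = 23.05°.
True thickness = vertical thickness × cos δ = 38 × cos 23.05° = 34.97 m.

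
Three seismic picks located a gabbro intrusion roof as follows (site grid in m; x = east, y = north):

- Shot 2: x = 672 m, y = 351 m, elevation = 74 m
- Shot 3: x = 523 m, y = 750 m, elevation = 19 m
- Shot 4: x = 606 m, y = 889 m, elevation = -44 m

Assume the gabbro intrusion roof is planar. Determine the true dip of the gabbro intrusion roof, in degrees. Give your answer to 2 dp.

22.57°

Two edge vectors: Shot 2→Shot 3 = (-149, 399, -55), Shot 2→Shot 4 = (-66, 538, -118).
Normal n = (Shot 2→Shot 3) × (Shot 2→Shot 4) = (-17492, -13952, -53828).
So ∂z/∂x = −n_x/n_z = −0.32496 and ∂z/∂y = −n_y/n_z = −0.25920.
Gradient magnitude |∇z| = √(a² + b²) = √(0.10560 + 0.06718) = 0.41567.
True dip = arctan(0.41567) = 22.57°, dipping toward NE (azimuth ≈ 051°).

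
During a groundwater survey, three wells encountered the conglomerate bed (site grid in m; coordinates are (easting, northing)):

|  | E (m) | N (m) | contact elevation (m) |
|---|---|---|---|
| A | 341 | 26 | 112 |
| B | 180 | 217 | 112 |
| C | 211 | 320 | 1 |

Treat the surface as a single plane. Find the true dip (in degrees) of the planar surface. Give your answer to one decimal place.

Two edge vectors: A→B = (-161, 191, 0), A→C = (-130, 294, -111).
Normal n = (A→B) × (A→C) = (-21201, -17871, -22504).
So ∂z/∂E = −n_x/n_z = −0.94210 and ∂z/∂N = −n_y/n_z = −0.79413.
Gradient magnitude |∇z| = √(a² + b²) = √(0.88755 + 0.63064) = 1.23215.
True dip = arctan(1.23215) = 50.9°, dipping toward NE (azimuth ≈ 050°).

50.9°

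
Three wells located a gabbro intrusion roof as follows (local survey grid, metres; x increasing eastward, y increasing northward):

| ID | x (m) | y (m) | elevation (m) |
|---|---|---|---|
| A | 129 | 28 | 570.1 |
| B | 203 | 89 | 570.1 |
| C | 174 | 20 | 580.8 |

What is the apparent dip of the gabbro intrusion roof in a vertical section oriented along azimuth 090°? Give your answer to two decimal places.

11.07°

Let the plane be z = a·x + b·y + c.
B−A: 74a + 61b = 0;  C−A: 45a − 8b = 10.7.
Solving gives a = 0.19559, b = −0.23728.
Unit vector along 090° is (sin 90°, cos 90°) = (1.0000, 0.0000).
Slope in that direction = a·(1.0000) + b·(0.0000) = 0.19559.
Apparent dip = arctan|0.19559| = 11.07° (true dip is 17.1°, so apparent ≤ true as expected).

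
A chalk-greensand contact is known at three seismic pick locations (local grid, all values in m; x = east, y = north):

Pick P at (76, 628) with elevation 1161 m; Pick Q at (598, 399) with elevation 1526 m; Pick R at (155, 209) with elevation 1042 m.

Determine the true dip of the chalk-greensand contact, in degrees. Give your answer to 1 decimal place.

Let the plane be z = a·x + b·y + c.
Pick Q−Pick P: 522a − 229b = 365;  Pick R−Pick P: 79a − 419b = −119.
Solving gives a = 0.89811, b = 0.45334.
Gradient magnitude |∇z| = √(a² + b²) = √(0.80661 + 0.20552) = 1.00605.
True dip = arctan(1.00605) = 45.2°, dipping toward WSW (azimuth ≈ 243°).

45.2°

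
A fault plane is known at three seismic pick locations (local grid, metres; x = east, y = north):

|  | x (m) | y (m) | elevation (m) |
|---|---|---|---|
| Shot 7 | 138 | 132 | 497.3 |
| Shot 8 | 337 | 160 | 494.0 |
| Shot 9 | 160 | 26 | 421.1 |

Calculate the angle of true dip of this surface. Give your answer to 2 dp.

Two edge vectors: Shot 7→Shot 8 = (199, 28, -3.3), Shot 7→Shot 9 = (22, -106, -76.2).
Normal n = (Shot 7→Shot 8) × (Shot 7→Shot 9) = (-2483.4, 15091.2, -21710).
So ∂z/∂x = −n_x/n_z = −0.11439 and ∂z/∂y = −n_y/n_z = 0.69513.
Gradient magnitude |∇z| = √(a² + b²) = √(0.01308 + 0.48320) = 0.70448.
True dip = arctan(0.70448) = 35.16°, dipping toward S (azimuth ≈ 171°).

35.16°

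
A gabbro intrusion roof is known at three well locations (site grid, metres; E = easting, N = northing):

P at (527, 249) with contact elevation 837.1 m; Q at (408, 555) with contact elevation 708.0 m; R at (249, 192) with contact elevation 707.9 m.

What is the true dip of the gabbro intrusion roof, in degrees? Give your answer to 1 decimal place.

Two edge vectors: P→Q = (-119, 306, -129.1), P→R = (-278, -57, -129.2).
Normal n = (P→Q) × (P→R) = (-46893.9, 20515, 91851).
So ∂z/∂E = −n_x/n_z = 0.51054 and ∂z/∂N = −n_y/n_z = −0.22335.
Gradient magnitude |∇z| = √(a² + b²) = √(0.26065 + 0.04989) = 0.55726.
True dip = arctan(0.55726) = 29.1°, dipping toward WNW (azimuth ≈ 294°).

29.1°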